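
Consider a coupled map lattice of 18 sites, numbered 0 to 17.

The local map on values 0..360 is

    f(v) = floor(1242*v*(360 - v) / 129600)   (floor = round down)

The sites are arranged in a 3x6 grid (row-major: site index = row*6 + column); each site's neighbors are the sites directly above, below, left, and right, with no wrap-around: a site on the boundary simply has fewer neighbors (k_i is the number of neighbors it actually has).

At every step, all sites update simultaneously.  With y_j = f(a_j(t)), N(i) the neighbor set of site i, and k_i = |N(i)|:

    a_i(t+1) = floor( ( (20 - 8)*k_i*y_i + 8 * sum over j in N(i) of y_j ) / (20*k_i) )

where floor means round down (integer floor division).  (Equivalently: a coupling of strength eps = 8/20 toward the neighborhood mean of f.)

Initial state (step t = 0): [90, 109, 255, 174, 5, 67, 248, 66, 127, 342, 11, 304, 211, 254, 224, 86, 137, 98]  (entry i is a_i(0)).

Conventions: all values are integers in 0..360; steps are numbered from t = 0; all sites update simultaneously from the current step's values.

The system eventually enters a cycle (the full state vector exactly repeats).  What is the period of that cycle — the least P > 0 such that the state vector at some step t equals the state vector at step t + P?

Answer: 4
Key observation: The state at step 24, [305, 304, 304, 303, 303, 303, 305, 305, 304, 304, 303, 304, 305, 305, 304, 304, 304, 304], reappears at step 28 — and no state repeats earlier — so the cycle the system enters has period 4.

Derivation:
t=0: [90, 109, 255, 174, 5, 67, 248, 66, 127, 342, 11, 304, 211, 254, 224, 86, 137, 98]
t=1: [244, 246, 267, 230, 81, 148, 255, 217, 248, 120, 74, 160, 285, 258, 276, 220, 242, 238]
t=2: [267, 268, 251, 268, 234, 284, 256, 282, 262, 270, 228, 287, 224, 247, 241, 279, 267, 282]
t=3: [240, 236, 252, 245, 266, 220, 251, 226, 245, 237, 267, 213, 279, 263, 261, 228, 237, 213]
t=4: [274, 278, 265, 265, 250, 284, 261, 279, 269, 273, 251, 290, 230, 246, 255, 280, 277, 295]
t=5: [228, 221, 237, 242, 252, 215, 245, 226, 234, 231, 247, 203, 274, 261, 249, 222, 219, 192]
t=6: [285, 290, 280, 273, 267, 291, 269, 283, 281, 282, 274, 299, 238, 252, 268, 288, 292, 305]
t=7: [208, 199, 212, 224, 228, 197, 232, 214, 214, 212, 216, 181, 265, 252, 230, 203, 191, 168]
t=8: [299, 304, 299, 293, 292, 303, 282, 294, 297, 299, 299, 307, 253, 266, 286, 302, 307, 309]
t=9: [179, 168, 175, 184, 184, 168, 208, 190, 180, 175, 171, 158, 245, 229, 199, 171, 158, 152]
t=10: [308, 309, 309, 310, 309, 308, 299, 306, 309, 309, 308, 305, 279, 290, 305, 308, 305, 303]
t=11: [156, 152, 150, 149, 151, 154, 174, 161, 152, 151, 154, 158, 203, 187, 162, 154, 158, 163]
t=12: [304, 302, 301, 301, 302, 303, 308, 306, 302, 302, 303, 305, 307, 308, 306, 304, 305, 306]
t=13: [161, 165, 169, 169, 166, 164, 155, 158, 165, 166, 164, 161, 154, 154, 159, 162, 160, 158]
t=14: [306, 307, 308, 308, 308, 307, 304, 305, 307, 308, 307, 307, 304, 304, 306, 306, 306, 305]
t=15: [158, 155, 153, 153, 153, 154, 161, 159, 155, 153, 154, 155, 163, 161, 158, 157, 157, 158]
t=16: [305, 304, 303, 303, 303, 303, 306, 305, 304, 303, 303, 304, 307, 306, 305, 304, 304, 304]
t=17: [160, 162, 164, 165, 165, 164, 158, 160, 162, 164, 164, 163, 156, 158, 160, 162, 163, 163]
t=18: [306, 306, 307, 308, 308, 307, 305, 306, 307, 307, 307, 307, 304, 305, 306, 307, 307, 307]
t=19: [158, 157, 155, 153, 153, 154, 159, 158, 155, 154, 154, 155, 161, 159, 157, 155, 155, 155]
t=20: [305, 304, 304, 303, 303, 303, 305, 305, 304, 303, 303, 304, 306, 305, 304, 304, 304, 304]
t=21: [160, 162, 163, 164, 165, 164, 159, 160, 162, 164, 164, 163, 158, 160, 162, 163, 163, 163]
t=22: [306, 306, 307, 307, 308, 307, 305, 306, 307, 307, 307, 307, 305, 306, 306, 307, 307, 307]
t=23: [158, 157, 155, 154, 153, 154, 159, 157, 155, 155, 154, 155, 159, 158, 157, 155, 155, 155]
t=24: [305, 304, 304, 303, 303, 303, 305, 305, 304, 304, 303, 304, 305, 305, 304, 304, 304, 304]
t=25: [160, 162, 163, 164, 165, 164, 160, 160, 162, 163, 164, 163, 160, 160, 162, 163, 163, 163]
t=26: [306, 306, 307, 307, 308, 307, 306, 306, 306, 307, 307, 307, 306, 306, 306, 307, 307, 307]
t=27: [158, 157, 155, 154, 153, 154, 158, 158, 157, 155, 154, 155, 158, 158, 157, 155, 155, 155]
t=28: [305, 304, 304, 303, 303, 303, 305, 305, 304, 304, 303, 304, 305, 305, 304, 304, 304, 304]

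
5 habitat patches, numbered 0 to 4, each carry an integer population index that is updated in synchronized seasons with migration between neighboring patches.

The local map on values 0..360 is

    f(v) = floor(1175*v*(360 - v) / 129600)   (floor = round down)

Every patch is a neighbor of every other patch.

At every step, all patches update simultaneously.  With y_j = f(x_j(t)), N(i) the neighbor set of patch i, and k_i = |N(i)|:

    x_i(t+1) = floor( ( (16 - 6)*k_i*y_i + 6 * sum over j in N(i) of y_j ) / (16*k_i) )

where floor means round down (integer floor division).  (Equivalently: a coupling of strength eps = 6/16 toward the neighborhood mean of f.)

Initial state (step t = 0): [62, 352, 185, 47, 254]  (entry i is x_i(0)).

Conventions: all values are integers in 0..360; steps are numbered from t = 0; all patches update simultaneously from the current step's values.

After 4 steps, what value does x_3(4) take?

Simulating step by step:
t=0: [62, 352, 185, 47, 254]
t=1: [169, 94, 236, 151, 210]
t=2: [282, 247, 267, 278, 278]
t=3: [207, 236, 221, 211, 211]
t=4: [283, 272, 278, 282, 282]

Answer: x_3(4) = 282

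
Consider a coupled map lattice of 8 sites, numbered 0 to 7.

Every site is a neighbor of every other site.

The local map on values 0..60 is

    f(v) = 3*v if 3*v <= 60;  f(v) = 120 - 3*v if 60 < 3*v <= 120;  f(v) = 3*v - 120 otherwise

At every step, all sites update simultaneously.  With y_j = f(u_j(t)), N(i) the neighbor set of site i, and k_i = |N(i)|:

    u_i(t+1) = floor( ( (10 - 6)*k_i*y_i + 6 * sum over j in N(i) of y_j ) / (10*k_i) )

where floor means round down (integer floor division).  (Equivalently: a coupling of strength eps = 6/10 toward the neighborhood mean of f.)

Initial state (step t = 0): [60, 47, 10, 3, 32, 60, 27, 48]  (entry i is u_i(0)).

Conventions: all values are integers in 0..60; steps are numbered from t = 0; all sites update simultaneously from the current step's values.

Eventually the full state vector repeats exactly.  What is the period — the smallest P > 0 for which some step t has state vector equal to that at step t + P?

Simulating step by step:
t=0: [60, 47, 10, 3, 32, 60, 27, 48]
t=1: [41, 29, 32, 25, 30, 41, 35, 30]
t=2: [16, 26, 23, 29, 25, 16, 20, 25]
t=3: [46, 45, 47, 42, 46, 46, 50, 46]
t=4: [18, 17, 18, 14, 18, 18, 21, 18]
t=5: [52, 52, 52, 49, 52, 52, 53, 52]
t=6: [35, 35, 35, 32, 35, 35, 36, 35]
t=7: [15, 15, 15, 18, 15, 15, 14, 15]
t=8: [45, 45, 45, 48, 45, 45, 44, 45]
t=9: [15, 15, 15, 18, 15, 15, 14, 15]

Answer: 2
Key observation: The state at step 7, [15, 15, 15, 18, 15, 15, 14, 15], reappears at step 9 — and no state repeats earlier — so the cycle the system enters has period 2.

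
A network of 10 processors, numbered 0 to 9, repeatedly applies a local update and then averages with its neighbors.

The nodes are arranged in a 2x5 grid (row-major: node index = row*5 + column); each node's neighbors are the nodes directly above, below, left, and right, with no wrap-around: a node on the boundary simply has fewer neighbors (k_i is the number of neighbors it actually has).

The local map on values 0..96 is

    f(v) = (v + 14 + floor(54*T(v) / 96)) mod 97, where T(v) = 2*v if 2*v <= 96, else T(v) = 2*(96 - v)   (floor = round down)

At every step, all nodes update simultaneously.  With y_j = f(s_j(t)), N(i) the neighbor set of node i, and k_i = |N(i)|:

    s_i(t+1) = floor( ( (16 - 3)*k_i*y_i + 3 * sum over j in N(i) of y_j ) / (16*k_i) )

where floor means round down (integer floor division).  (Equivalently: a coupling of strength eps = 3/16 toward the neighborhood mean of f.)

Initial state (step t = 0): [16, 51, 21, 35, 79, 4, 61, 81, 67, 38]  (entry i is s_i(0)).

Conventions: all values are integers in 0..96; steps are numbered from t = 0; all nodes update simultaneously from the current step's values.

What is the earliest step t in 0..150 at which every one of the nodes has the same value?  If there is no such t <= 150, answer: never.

Simulating step by step:
t=0: [16, 51, 21, 35, 79, 4, 61, 81, 67, 38]  (not all equal)
t=1: [42, 22, 54, 77, 29, 23, 17, 17, 25, 79]  (not all equal)
t=2: [16, 53, 22, 22, 63, 55, 51, 49, 59, 25]  (not all equal)
t=3: [42, 22, 54, 54, 25, 20, 18, 20, 22, 57]  (not all equal)
t=4: [15, 53, 23, 23, 57, 50, 53, 53, 54, 25]  (not all equal)
t=5: [39, 22, 56, 56, 25, 20, 18, 20, 23, 57]  (not all equal)
t=6: [88, 59, 23, 23, 57, 59, 53, 53, 56, 25]  (not all equal)
t=7: [14, 19, 56, 56, 25, 16, 17, 20, 23, 57]  (not all equal)
t=8: [44, 50, 22, 23, 57, 47, 50, 53, 56, 25]  (not all equal)
t=9: [11, 20, 54, 56, 25, 15, 17, 20, 23, 57]  (not all equal)
t=10: [39, 52, 22, 23, 57, 44, 50, 53, 56, 25]  (not all equal)
t=11: [80, 25, 54, 56, 25, 18, 17, 20, 23, 57]  (not all equal)
t=12: [23, 59, 23, 23, 57, 48, 51, 53, 56, 25]  (not all equal)
t=13: [53, 22, 56, 56, 25, 22, 18, 20, 23, 57]  (not all equal)
t=14: [25, 54, 23, 23, 57, 55, 53, 53, 56, 25]  (not all equal)
t=15: [57, 23, 56, 56, 25, 22, 18, 20, 23, 57]  (not all equal)
t=16: [25, 55, 23, 23, 57, 55, 53, 53, 56, 25]  (not all equal)
t=17: [57, 23, 56, 56, 25, 22, 18, 20, 23, 57]  (not all equal)

Answer: never
Key observation: The state at step 15 reappears at step 17 — the system is in a cycle of period 2 from step 15 on.  No step 0..17 is synchronized, and the cycle repeats forever, so no step up to 150 (or ever) has all nodes equal.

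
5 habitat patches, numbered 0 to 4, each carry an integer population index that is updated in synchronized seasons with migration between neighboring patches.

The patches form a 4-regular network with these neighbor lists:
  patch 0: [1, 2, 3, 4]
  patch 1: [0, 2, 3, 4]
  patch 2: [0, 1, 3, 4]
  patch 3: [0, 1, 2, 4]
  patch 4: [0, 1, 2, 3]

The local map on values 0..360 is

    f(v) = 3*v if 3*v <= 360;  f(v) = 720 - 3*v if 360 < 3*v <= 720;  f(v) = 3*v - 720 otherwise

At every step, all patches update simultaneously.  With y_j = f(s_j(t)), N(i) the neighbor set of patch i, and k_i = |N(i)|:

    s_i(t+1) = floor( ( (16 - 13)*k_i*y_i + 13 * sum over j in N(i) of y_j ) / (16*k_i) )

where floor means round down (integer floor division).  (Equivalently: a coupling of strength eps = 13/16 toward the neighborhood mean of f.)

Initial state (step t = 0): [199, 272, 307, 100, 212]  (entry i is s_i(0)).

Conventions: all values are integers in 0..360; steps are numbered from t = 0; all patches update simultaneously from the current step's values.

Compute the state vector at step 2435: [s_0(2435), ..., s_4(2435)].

Answer: [234, 234, 234, 234, 234]
Key observation: The state at step 4, [18, 18, 18, 18, 18], reappears at step 8: the system is in a cycle of period 4 from step 4 on.  Therefore the state at step 2435 equals the state at step 4 + ((2435 - 4) mod 4) = 7, which is [234, 234, 234, 234, 234].

Derivation:
t=0: [199, 272, 307, 100, 212]
t=1: [161, 161, 160, 158, 162]
t=2: [238, 238, 238, 238, 238]
t=3: [6, 6, 6, 6, 6]
t=4: [18, 18, 18, 18, 18]
t=5: [54, 54, 54, 54, 54]
t=6: [162, 162, 162, 162, 162]
t=7: [234, 234, 234, 234, 234]
t=8: [18, 18, 18, 18, 18]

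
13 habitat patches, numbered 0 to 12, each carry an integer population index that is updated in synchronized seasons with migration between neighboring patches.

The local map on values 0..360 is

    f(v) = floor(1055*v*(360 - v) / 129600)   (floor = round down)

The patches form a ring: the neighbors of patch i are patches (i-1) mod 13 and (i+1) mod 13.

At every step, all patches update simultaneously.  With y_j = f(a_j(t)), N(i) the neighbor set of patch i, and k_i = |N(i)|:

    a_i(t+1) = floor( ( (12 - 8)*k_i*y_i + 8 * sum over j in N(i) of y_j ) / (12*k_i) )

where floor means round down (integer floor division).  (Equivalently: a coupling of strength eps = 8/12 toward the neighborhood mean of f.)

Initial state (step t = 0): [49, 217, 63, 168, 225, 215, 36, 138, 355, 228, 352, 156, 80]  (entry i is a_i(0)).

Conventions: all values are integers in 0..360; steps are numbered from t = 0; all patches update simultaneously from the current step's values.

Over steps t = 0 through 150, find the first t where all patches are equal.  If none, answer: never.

Simulating step by step:
t=0: [49, 217, 63, 168, 225, 215, 36, 138, 355, 228, 352, 156, 80]  (not all equal)
t=1: [186, 176, 222, 220, 254, 198, 198, 119, 169, 93, 175, 154, 188]  (not all equal)
t=2: [263, 258, 254, 239, 243, 247, 251, 252, 232, 242, 241, 261, 261]  (not all equal)
t=3: [210, 213, 222, 228, 231, 226, 223, 228, 231, 235, 225, 217, 209]  (not all equal)
t=4: [255, 253, 249, 245, 244, 245, 246, 244, 241, 242, 246, 251, 254]  (not all equal)
t=5: [218, 220, 224, 227, 229, 229, 229, 230, 231, 231, 227, 223, 219]  (not all equal)
t=6: [250, 249, 247, 245, 244, 244, 243, 243, 242, 243, 245, 248, 250]  (not all equal)
t=7: [223, 224, 226, 228, 229, 230, 230, 231, 231, 230, 228, 226, 224]  (not all equal)
t=8: [247, 247, 245, 244, 243, 243, 242, 242, 242, 243, 244, 245, 247]  (not all equal)
t=9: [227, 227, 228, 230, 230, 231, 231, 232, 231, 231, 230, 228, 227]  (not all equal)
t=10: [245, 244, 244, 243, 242, 242, 241, 241, 241, 242, 243, 244, 244]  (not all equal)
t=11: [229, 229, 230, 231, 231, 232, 232, 233, 232, 232, 231, 230, 229]  (not all equal)
t=12: [244, 243, 243, 242, 241, 241, 240, 240, 240, 241, 242, 243, 243]  (not all equal)
t=13: [230, 230, 231, 232, 232, 233, 233, 234, 233, 233, 232, 231, 230]  (not all equal)
t=14: [243, 242, 242, 241, 240, 240, 240, 240, 240, 240, 241, 242, 242]  (not all equal)
t=15: [231, 231, 232, 233, 233, 234, 234, 234, 234, 233, 233, 232, 231]  (not all equal)
t=16: [242, 241, 241, 240, 240, 240, 240, 240, 240, 240, 240, 241, 241]  (not all equal)
t=17: [232, 232, 233, 233, 234, 234, 234, 234, 234, 234, 233, 233, 232]  (not all equal)
t=18: [241, 240, 240, 240, 240, 240, 240, 240, 240, 240, 240, 240, 240]  (not all equal)
t=19: [233, 233, 234, 234, 234, 234, 234, 234, 234, 234, 234, 234, 233]  (not all equal)
t=20: [240, 240, 240, 240, 240, 240, 240, 240, 240, 240, 240, 240, 240]  (all equal)

Answer: 20
Key observation: Synchronization is absorbing here: once all patches are equal they stay equal, and step 20 is the first all-equal step.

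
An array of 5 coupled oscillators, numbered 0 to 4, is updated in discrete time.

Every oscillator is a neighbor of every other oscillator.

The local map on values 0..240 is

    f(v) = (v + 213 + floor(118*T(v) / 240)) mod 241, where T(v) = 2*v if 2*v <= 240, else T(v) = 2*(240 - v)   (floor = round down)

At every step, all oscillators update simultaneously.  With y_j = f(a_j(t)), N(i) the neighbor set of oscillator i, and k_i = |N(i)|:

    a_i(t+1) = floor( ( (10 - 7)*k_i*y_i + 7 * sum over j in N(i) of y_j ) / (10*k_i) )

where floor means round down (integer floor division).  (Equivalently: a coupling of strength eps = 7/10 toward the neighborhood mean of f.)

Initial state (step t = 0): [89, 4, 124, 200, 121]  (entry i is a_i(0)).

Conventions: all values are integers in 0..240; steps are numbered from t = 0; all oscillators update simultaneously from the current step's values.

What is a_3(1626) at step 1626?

Simulating step by step:
t=0: [89, 4, 124, 200, 121]
t=1: [193, 202, 201, 201, 201]
t=2: [211, 211, 211, 211, 211]
t=3: [211, 211, 211, 211, 211]

Answer: a_3(1626) = 211
Key observation: The state at step 2, [211, 211, 211, 211, 211], reappears at step 3: the system is in a cycle of period 1 from step 2 on.  Therefore the state at step 1626 equals the state at step 2 + ((1626 - 2) mod 1) = 2, which is [211, 211, 211, 211, 211].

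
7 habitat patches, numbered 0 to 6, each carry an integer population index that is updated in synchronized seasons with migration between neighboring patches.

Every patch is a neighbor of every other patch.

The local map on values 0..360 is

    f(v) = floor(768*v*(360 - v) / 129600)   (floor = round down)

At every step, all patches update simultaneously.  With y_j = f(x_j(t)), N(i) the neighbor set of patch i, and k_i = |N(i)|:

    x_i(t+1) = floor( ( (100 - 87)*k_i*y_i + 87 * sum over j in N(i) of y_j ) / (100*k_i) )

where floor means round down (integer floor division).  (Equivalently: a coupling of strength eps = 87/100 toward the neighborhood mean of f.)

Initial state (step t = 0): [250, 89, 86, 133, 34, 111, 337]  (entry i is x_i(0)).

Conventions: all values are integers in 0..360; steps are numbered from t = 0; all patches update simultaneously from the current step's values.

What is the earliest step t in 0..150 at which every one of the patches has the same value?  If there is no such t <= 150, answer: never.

Answer: 2
Key observation: Synchronization is absorbing here: once all patches are equal they stay equal, and step 2 is the first all-equal step.

Derivation:
t=0: [250, 89, 86, 133, 34, 111, 337]  (not all equal)
t=1: [127, 127, 127, 126, 128, 127, 128]  (not all equal)
t=2: [174, 174, 174, 174, 174, 174, 174]  (all equal)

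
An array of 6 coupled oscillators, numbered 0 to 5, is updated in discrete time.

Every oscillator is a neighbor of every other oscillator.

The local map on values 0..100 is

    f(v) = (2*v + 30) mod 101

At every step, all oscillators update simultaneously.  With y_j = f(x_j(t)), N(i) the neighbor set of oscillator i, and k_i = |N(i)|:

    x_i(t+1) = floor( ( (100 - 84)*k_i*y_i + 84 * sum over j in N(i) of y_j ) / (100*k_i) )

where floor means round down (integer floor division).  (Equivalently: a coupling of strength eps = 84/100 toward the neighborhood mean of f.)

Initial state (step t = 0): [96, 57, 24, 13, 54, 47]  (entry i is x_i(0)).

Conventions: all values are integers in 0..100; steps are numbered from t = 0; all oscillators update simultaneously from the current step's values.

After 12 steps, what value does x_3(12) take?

Simulating step by step:
t=0: [96, 57, 24, 13, 54, 47]
t=1: [43, 42, 42, 42, 42, 42]
t=2: [13, 13, 13, 13, 13, 13]
t=3: [56, 56, 56, 56, 56, 56]
t=4: [41, 41, 41, 41, 41, 41]
t=5: [11, 11, 11, 11, 11, 11]
t=6: [52, 52, 52, 52, 52, 52]
t=7: [33, 33, 33, 33, 33, 33]
t=8: [96, 96, 96, 96, 96, 96]
t=9: [20, 20, 20, 20, 20, 20]
t=10: [70, 70, 70, 70, 70, 70]
t=11: [69, 69, 69, 69, 69, 69]
t=12: [67, 67, 67, 67, 67, 67]

Answer: x_3(12) = 67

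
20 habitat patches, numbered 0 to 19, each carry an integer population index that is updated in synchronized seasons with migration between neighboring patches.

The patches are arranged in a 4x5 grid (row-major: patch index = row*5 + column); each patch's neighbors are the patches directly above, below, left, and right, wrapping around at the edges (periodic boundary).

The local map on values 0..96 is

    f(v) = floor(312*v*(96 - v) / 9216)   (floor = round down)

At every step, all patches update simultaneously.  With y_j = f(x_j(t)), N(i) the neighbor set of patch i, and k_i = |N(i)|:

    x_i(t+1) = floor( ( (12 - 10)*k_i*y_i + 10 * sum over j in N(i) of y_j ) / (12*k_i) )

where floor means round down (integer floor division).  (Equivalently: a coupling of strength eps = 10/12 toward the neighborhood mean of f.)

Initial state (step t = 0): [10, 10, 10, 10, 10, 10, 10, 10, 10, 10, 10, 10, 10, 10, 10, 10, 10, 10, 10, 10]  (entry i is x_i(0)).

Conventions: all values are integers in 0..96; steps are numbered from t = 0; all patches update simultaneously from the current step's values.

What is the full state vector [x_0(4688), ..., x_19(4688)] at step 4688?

Answer: [49, 49, 49, 49, 49, 49, 49, 49, 49, 49, 49, 49, 49, 49, 49, 49, 49, 49, 49, 49]
Key observation: The state at step 15, [77, 77, 77, 77, 77, 77, 77, 77, 77, 77, 77, 77, 77, 77, 77, 77, 77, 77, 77, 77], reappears at step 17: the system is in a cycle of period 2 from step 15 on.  Therefore the state at step 4688 equals the state at step 15 + ((4688 - 15) mod 2) = 16, which is [49, 49, 49, 49, 49, 49, 49, 49, 49, 49, 49, 49, 49, 49, 49, 49, 49, 49, 49, 49].

Derivation:
t=0: [10, 10, 10, 10, 10, 10, 10, 10, 10, 10, 10, 10, 10, 10, 10, 10, 10, 10, 10, 10]
t=1: [29, 29, 29, 29, 29, 29, 29, 29, 29, 29, 29, 29, 29, 29, 29, 29, 29, 29, 29, 29]
t=2: [65, 65, 65, 65, 65, 65, 65, 65, 65, 65, 65, 65, 65, 65, 65, 65, 65, 65, 65, 65]
t=3: [68, 68, 68, 68, 68, 68, 68, 68, 68, 68, 68, 68, 68, 68, 68, 68, 68, 68, 68, 68]
t=4: [64, 64, 64, 64, 64, 64, 64, 64, 64, 64, 64, 64, 64, 64, 64, 64, 64, 64, 64, 64]
t=5: [69, 69, 69, 69, 69, 69, 69, 69, 69, 69, 69, 69, 69, 69, 69, 69, 69, 69, 69, 69]
t=6: [63, 63, 63, 63, 63, 63, 63, 63, 63, 63, 63, 63, 63, 63, 63, 63, 63, 63, 63, 63]
t=7: [70, 70, 70, 70, 70, 70, 70, 70, 70, 70, 70, 70, 70, 70, 70, 70, 70, 70, 70, 70]
t=8: [61, 61, 61, 61, 61, 61, 61, 61, 61, 61, 61, 61, 61, 61, 61, 61, 61, 61, 61, 61]
t=9: [72, 72, 72, 72, 72, 72, 72, 72, 72, 72, 72, 72, 72, 72, 72, 72, 72, 72, 72, 72]
t=10: [58, 58, 58, 58, 58, 58, 58, 58, 58, 58, 58, 58, 58, 58, 58, 58, 58, 58, 58, 58]
t=11: [74, 74, 74, 74, 74, 74, 74, 74, 74, 74, 74, 74, 74, 74, 74, 74, 74, 74, 74, 74]
t=12: [55, 55, 55, 55, 55, 55, 55, 55, 55, 55, 55, 55, 55, 55, 55, 55, 55, 55, 55, 55]
t=13: [76, 76, 76, 76, 76, 76, 76, 76, 76, 76, 76, 76, 76, 76, 76, 76, 76, 76, 76, 76]
t=14: [51, 51, 51, 51, 51, 51, 51, 51, 51, 51, 51, 51, 51, 51, 51, 51, 51, 51, 51, 51]
t=15: [77, 77, 77, 77, 77, 77, 77, 77, 77, 77, 77, 77, 77, 77, 77, 77, 77, 77, 77, 77]
t=16: [49, 49, 49, 49, 49, 49, 49, 49, 49, 49, 49, 49, 49, 49, 49, 49, 49, 49, 49, 49]
t=17: [77, 77, 77, 77, 77, 77, 77, 77, 77, 77, 77, 77, 77, 77, 77, 77, 77, 77, 77, 77]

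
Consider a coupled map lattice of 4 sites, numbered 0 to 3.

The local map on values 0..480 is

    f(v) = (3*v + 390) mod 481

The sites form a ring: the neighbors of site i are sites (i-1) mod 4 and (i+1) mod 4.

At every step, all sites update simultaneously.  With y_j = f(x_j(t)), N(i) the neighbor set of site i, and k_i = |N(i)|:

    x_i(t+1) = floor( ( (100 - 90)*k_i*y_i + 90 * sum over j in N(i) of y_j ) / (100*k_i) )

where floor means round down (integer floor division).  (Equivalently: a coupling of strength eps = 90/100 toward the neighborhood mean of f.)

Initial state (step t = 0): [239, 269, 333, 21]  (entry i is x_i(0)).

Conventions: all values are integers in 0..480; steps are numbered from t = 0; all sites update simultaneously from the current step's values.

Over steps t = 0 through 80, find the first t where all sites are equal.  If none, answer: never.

Answer: 15
Key observation: Synchronization is absorbing here: once all sites are equal they stay equal, and step 15 is the first all-equal step.

Derivation:
t=0: [239, 269, 333, 21]  (not all equal)
t=1: [324, 280, 352, 302]  (not all equal)
t=2: [310, 208, 271, 214]  (not all equal)
t=3: [90, 274, 79, 276]  (not all equal)
t=4: [245, 171, 242, 171]  (not all equal)
t=5: [396, 184, 395, 184]  (not all equal)
t=6: [428, 166, 428, 166]  (not all equal)
t=7: [389, 248, 389, 248]  (not all equal)
t=8: [166, 119, 166, 119]  (not all equal)
t=9: [280, 392, 280, 392]  (not all equal)
t=10: [137, 253, 137, 253]  (not all equal)
t=11: [200, 306, 200, 306]  (not all equal)
t=12: [314, 59, 314, 59]  (not all equal)
t=13: [114, 341, 114, 341]  (not all equal)
t=14: [431, 271, 431, 271]  (not all equal)
t=15: [240, 240, 240, 240]  (all equal)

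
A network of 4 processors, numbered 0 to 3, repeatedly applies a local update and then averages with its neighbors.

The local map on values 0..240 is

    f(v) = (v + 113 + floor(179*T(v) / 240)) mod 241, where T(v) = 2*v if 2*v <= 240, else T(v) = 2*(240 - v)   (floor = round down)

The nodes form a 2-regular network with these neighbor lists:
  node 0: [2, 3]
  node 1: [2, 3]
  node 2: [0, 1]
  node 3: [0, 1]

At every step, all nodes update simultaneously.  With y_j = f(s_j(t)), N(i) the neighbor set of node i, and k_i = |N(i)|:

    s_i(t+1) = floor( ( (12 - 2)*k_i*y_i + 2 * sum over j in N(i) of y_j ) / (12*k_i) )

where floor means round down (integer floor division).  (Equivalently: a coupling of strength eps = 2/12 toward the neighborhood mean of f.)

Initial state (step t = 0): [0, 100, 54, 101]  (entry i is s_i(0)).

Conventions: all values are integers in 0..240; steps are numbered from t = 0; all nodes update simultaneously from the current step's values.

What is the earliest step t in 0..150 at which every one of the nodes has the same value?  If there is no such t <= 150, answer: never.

Answer: 6
Key observation: Synchronization is absorbing here: once all nodes are equal they stay equal, and step 6 is the first all-equal step.

Derivation:
t=0: [0, 100, 54, 101]  (not all equal)
t=1: [104, 111, 24, 122]  (not all equal)
t=2: [137, 151, 166, 164]  (not all equal)
t=3: [159, 153, 149, 150]  (not all equal)
t=4: [151, 154, 155, 155]  (not all equal)
t=5: [154, 153, 153, 153]  (not all equal)
t=6: [154, 154, 154, 154]  (all equal)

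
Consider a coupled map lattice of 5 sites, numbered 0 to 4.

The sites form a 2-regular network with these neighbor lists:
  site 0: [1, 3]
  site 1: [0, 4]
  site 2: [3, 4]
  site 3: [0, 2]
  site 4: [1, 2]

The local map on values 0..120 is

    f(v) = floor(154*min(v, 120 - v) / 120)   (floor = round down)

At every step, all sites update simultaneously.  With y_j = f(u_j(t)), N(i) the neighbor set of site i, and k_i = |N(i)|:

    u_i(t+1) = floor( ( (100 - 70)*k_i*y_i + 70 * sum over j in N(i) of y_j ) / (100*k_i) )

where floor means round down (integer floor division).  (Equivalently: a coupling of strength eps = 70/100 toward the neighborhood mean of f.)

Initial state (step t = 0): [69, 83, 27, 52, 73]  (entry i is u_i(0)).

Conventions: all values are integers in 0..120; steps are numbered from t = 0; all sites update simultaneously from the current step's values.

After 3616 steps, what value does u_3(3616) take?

Simulating step by step:
t=0: [69, 83, 27, 52, 73]
t=1: [59, 57, 54, 54, 46]
t=2: [72, 68, 65, 71, 67]
t=3: [63, 64, 66, 64, 68]
t=4: [71, 69, 68, 71, 68]
t=5: [63, 64, 64, 63, 65]
t=6: [72, 71, 71, 72, 70]
t=7: [61, 62, 62, 61, 62]
t=8: [74, 74, 74, 74, 74]
t=9: [59, 59, 59, 59, 59]
t=10: [75, 75, 75, 75, 75]
t=11: [57, 57, 57, 57, 57]
t=12: [73, 73, 73, 73, 73]
t=13: [60, 60, 60, 60, 60]
t=14: [77, 77, 77, 77, 77]
t=15: [55, 55, 55, 55, 55]
t=16: [70, 70, 70, 70, 70]
t=17: [64, 64, 64, 64, 64]
t=18: [71, 71, 71, 71, 71]
t=19: [62, 62, 62, 62, 62]
t=20: [74, 74, 74, 74, 74]

Answer: u_3(3616) = 70
Key observation: The state at step 8, [74, 74, 74, 74, 74], reappears at step 20: the system is in a cycle of period 12 from step 8 on.  Therefore the state at step 3616 equals the state at step 8 + ((3616 - 8) mod 12) = 16, which is [70, 70, 70, 70, 70].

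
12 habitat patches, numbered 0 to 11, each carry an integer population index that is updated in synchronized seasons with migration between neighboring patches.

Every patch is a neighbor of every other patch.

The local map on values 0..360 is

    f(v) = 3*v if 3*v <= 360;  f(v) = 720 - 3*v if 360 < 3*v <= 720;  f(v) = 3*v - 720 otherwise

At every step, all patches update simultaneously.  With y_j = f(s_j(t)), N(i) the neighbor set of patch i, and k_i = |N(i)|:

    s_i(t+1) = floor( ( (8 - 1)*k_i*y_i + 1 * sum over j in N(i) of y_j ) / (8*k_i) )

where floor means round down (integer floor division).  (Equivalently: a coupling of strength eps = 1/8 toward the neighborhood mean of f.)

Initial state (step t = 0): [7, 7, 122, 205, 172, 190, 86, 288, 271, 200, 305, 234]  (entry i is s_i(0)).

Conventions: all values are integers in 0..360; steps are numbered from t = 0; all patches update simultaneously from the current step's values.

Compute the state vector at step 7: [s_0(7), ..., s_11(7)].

Simulating step by step:
t=0: [7, 7, 122, 205, 172, 190, 86, 288, 271, 200, 305, 234]
t=1: [37, 37, 324, 109, 195, 148, 241, 143, 99, 122, 187, 34]
t=2: [123, 123, 245, 309, 144, 265, 30, 278, 283, 333, 164, 115]
t=3: [331, 331, 41, 206, 276, 92, 105, 126, 139, 269, 225, 326]
t=4: [264, 264, 134, 116, 121, 266, 300, 323, 290, 103, 67, 251]
t=5: [89, 89, 301, 327, 335, 94, 182, 241, 156, 293, 200, 55]
t=6: [258, 258, 185, 252, 273, 271, 177, 30, 245, 164, 131, 169]
t=7: [64, 64, 160, 48, 103, 98, 180, 95, 30, 214, 300, 201]

Answer: [64, 64, 160, 48, 103, 98, 180, 95, 30, 214, 300, 201]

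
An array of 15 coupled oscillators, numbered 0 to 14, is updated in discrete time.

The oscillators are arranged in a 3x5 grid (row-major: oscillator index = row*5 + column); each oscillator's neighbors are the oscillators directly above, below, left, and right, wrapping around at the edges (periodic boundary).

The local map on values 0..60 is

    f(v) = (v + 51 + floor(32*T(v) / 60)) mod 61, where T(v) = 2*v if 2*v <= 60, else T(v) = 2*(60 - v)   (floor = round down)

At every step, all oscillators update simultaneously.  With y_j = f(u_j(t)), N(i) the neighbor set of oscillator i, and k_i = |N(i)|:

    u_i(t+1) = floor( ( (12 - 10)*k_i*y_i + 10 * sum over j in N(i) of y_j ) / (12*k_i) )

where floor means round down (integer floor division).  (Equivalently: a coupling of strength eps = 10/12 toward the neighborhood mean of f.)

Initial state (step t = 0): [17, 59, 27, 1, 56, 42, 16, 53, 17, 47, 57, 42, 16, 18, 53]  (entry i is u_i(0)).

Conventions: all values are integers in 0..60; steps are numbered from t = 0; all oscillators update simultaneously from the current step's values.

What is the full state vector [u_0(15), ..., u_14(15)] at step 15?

Simulating step by step:
t=0: [17, 59, 27, 1, 56, 42, 16, 53, 17, 47, 57, 42, 16, 18, 53]
t=1: [46, 38, 44, 39, 45, 39, 45, 32, 41, 45, 45, 38, 39, 35, 45]
t=2: [50, 50, 51, 51, 50, 50, 51, 51, 51, 51, 50, 51, 51, 51, 51]
t=3: [50, 50, 50, 50, 50, 50, 50, 50, 50, 50, 50, 50, 50, 50, 50]
t=4: [50, 50, 50, 50, 50, 50, 50, 50, 50, 50, 50, 50, 50, 50, 50]
t=5: [50, 50, 50, 50, 50, 50, 50, 50, 50, 50, 50, 50, 50, 50, 50]
t=6: [50, 50, 50, 50, 50, 50, 50, 50, 50, 50, 50, 50, 50, 50, 50]
t=7: [50, 50, 50, 50, 50, 50, 50, 50, 50, 50, 50, 50, 50, 50, 50]
t=8: [50, 50, 50, 50, 50, 50, 50, 50, 50, 50, 50, 50, 50, 50, 50]
t=9: [50, 50, 50, 50, 50, 50, 50, 50, 50, 50, 50, 50, 50, 50, 50]
t=10: [50, 50, 50, 50, 50, 50, 50, 50, 50, 50, 50, 50, 50, 50, 50]
t=11: [50, 50, 50, 50, 50, 50, 50, 50, 50, 50, 50, 50, 50, 50, 50]
t=12: [50, 50, 50, 50, 50, 50, 50, 50, 50, 50, 50, 50, 50, 50, 50]
t=13: [50, 50, 50, 50, 50, 50, 50, 50, 50, 50, 50, 50, 50, 50, 50]
t=14: [50, 50, 50, 50, 50, 50, 50, 50, 50, 50, 50, 50, 50, 50, 50]
t=15: [50, 50, 50, 50, 50, 50, 50, 50, 50, 50, 50, 50, 50, 50, 50]

Answer: [50, 50, 50, 50, 50, 50, 50, 50, 50, 50, 50, 50, 50, 50, 50]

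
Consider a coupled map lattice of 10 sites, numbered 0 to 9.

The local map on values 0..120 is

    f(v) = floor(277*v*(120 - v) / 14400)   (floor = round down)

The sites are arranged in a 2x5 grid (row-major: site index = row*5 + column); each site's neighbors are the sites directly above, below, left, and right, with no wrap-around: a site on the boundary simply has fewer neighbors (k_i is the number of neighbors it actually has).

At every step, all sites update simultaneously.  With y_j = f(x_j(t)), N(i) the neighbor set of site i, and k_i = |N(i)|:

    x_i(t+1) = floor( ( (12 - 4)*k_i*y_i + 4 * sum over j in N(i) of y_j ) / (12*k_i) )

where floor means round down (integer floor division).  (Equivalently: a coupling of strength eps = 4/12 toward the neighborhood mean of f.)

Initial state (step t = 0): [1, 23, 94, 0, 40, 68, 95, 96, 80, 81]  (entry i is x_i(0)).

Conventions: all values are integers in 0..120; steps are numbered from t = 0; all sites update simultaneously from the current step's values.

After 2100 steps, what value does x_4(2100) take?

Answer: x_4(2100) = 68
Key observation: The state at step 4, [68, 68, 68, 68, 68, 68, 68, 68, 68, 68], reappears at step 5: the system is in a cycle of period 1 from step 4 on.  Therefore the state at step 2100 equals the state at step 4 + ((2100 - 4) mod 1) = 4, which is [68, 68, 68, 68, 68, 68, 68, 68, 68, 68].

Derivation:
t=0: [1, 23, 94, 0, 40, 68, 95, 96, 80, 81]
t=1: [19, 38, 40, 18, 50, 53, 47, 46, 52, 60]
t=2: [45, 57, 58, 45, 62, 62, 64, 64, 64, 68]
t=3: [65, 68, 68, 65, 68, 68, 68, 68, 67, 68]
t=4: [68, 68, 68, 68, 68, 68, 68, 68, 68, 68]
t=5: [68, 68, 68, 68, 68, 68, 68, 68, 68, 68]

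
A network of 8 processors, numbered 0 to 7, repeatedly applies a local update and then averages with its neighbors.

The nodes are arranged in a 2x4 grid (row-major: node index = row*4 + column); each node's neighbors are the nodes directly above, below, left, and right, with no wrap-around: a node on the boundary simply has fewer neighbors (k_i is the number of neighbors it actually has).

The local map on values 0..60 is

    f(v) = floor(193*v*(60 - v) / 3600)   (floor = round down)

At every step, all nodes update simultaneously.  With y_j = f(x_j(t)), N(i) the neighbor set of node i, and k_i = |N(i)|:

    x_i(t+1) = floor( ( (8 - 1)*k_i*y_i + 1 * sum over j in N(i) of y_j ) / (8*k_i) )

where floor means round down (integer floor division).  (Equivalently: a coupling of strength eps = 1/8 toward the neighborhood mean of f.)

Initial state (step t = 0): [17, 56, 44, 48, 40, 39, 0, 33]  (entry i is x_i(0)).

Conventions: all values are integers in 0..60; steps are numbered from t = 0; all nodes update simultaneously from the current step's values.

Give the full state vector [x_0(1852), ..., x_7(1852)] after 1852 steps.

Simulating step by step:
t=0: [17, 56, 44, 48, 40, 39, 0, 33]
t=1: [37, 15, 34, 31, 41, 39, 5, 43]
t=2: [44, 37, 45, 47, 41, 41, 17, 38]
t=3: [37, 44, 36, 33, 40, 41, 39, 42]
t=4: [44, 37, 45, 46, 42, 40, 42, 40]
t=5: [37, 44, 36, 34, 39, 41, 40, 41]
t=6: [44, 37, 45, 46, 43, 40, 42, 41]
t=7: [37, 44, 36, 34, 39, 41, 39, 40]
t=8: [44, 37, 45, 46, 43, 41, 43, 42]
t=9: [37, 44, 36, 34, 39, 41, 39, 39]
t=10: [44, 37, 45, 46, 43, 41, 43, 43]
t=11: [37, 44, 36, 34, 39, 41, 38, 38]
t=12: [44, 37, 45, 46, 43, 41, 43, 44]
t=13: [37, 44, 36, 34, 39, 41, 38, 36]
t=14: [44, 37, 45, 46, 43, 41, 44, 45]
t=15: [37, 44, 36, 34, 39, 40, 37, 35]
t=16: [44, 37, 45, 46, 43, 41, 44, 46]
t=17: [37, 44, 36, 34, 39, 40, 37, 34]
t=18: [44, 37, 45, 46, 43, 41, 45, 46]
t=19: [37, 44, 36, 34, 39, 40, 36, 34]
t=20: [44, 37, 45, 46, 43, 42, 45, 46]
t=21: [37, 44, 36, 34, 38, 40, 36, 34]
t=22: [44, 37, 45, 46, 43, 42, 45, 46]

Answer: [44, 37, 45, 46, 43, 42, 45, 46]
Key observation: The state at step 20, [44, 37, 45, 46, 43, 42, 45, 46], reappears at step 22: the system is in a cycle of period 2 from step 20 on.  Therefore the state at step 1852 equals the state at step 20 + ((1852 - 20) mod 2) = 20, which is [44, 37, 45, 46, 43, 42, 45, 46].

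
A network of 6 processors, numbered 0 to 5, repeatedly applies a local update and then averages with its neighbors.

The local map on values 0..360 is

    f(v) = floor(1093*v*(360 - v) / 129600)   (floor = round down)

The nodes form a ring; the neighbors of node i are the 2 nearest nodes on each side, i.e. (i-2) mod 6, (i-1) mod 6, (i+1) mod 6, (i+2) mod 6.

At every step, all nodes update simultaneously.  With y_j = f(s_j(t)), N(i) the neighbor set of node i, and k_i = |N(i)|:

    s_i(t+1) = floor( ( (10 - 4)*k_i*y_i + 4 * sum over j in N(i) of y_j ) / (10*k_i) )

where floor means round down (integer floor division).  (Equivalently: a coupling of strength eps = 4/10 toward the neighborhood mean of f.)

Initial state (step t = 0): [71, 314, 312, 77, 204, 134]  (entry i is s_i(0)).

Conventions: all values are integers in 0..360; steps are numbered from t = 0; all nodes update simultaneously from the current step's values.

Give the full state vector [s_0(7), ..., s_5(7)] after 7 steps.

Simulating step by step:
t=0: [71, 314, 312, 77, 204, 134]
t=1: [180, 146, 150, 186, 234, 227]
t=2: [266, 264, 264, 266, 255, 258]
t=3: [213, 213, 213, 213, 220, 218]
t=4: [263, 263, 263, 263, 260, 261]
t=5: [215, 215, 215, 215, 217, 216]
t=6: [261, 262, 261, 261, 261, 261]
t=7: [216, 216, 216, 216, 217, 216]

Answer: [216, 216, 216, 216, 217, 216]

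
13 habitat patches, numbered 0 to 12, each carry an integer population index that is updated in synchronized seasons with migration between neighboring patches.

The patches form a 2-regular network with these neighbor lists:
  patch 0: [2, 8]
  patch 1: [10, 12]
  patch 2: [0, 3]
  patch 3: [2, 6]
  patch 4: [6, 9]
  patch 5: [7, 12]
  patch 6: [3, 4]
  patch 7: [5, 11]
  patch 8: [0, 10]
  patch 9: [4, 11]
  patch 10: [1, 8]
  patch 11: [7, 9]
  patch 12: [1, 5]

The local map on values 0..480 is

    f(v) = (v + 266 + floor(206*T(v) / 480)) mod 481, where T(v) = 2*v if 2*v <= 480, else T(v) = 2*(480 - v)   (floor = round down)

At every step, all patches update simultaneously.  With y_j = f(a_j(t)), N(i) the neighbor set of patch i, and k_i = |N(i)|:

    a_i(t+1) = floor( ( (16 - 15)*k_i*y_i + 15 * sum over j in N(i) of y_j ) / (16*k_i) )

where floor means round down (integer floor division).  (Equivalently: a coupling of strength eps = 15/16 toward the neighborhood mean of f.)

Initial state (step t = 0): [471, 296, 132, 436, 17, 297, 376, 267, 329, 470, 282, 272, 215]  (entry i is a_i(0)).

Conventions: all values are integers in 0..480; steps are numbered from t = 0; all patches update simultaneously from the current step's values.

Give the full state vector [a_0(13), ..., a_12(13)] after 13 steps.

Answer: [251, 244, 257, 256, 256, 245, 261, 253, 249, 260, 245, 251, 246]

Derivation:
t=0: [471, 296, 132, 436, 17, 297, 376, 267, 329, 470, 282, 272, 215]
t=1: [144, 211, 246, 147, 259, 210, 275, 236, 249, 265, 240, 247, 235]
t=2: [220, 222, 66, 222, 234, 219, 151, 204, 147, 232, 206, 228, 178]
t=3: [221, 144, 207, 224, 145, 142, 199, 197, 172, 213, 129, 191, 189]
t=4: [140, 78, 196, 163, 159, 137, 129, 97, 109, 101, 74, 163, 55]
t=5: [292, 387, 71, 86, 228, 384, 79, 86, 239, 106, 436, 426, 233]
t=6: [308, 238, 335, 405, 422, 316, 322, 264, 246, 246, 241, 431, 248]
t=7: [237, 231, 246, 243, 237, 233, 254, 248, 235, 255, 229, 234, 233]
t=8: [225, 213, 228, 231, 232, 224, 228, 218, 217, 222, 217, 231, 215]
t=9: [198, 185, 208, 208, 203, 187, 214, 206, 195, 213, 184, 194, 190]
t=10: [158, 131, 162, 176, 179, 151, 167, 140, 139, 155, 136, 171, 130]
t=11: [65, 31, 94, 91, 86, 37, 113, 81, 56, 107, 35, 61, 45]
t=12: [403, 338, 412, 456, 466, 379, 432, 360, 359, 405, 345, 436, 329]
t=13: [251, 244, 257, 256, 256, 245, 261, 253, 249, 260, 245, 251, 246]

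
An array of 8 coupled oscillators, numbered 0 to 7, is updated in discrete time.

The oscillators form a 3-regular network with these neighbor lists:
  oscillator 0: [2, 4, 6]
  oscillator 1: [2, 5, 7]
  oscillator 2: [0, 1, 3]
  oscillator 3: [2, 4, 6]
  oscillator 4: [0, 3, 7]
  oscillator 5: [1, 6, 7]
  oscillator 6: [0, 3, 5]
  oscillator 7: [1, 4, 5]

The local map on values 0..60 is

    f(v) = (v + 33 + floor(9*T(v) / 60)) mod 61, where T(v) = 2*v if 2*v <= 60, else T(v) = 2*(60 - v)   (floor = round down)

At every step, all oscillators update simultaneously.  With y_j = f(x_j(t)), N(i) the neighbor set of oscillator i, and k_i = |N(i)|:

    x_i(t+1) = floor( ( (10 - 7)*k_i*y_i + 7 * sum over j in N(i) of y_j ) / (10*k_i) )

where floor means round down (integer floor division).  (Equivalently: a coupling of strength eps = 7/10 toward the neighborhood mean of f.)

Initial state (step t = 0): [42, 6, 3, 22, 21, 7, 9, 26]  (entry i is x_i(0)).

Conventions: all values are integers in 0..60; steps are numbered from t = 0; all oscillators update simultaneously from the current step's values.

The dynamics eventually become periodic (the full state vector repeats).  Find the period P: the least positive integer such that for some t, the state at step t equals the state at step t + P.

Answer: 23
Key observation: The state at step 9, [20, 20, 20, 20, 20, 20, 20, 20], reappears at step 32 — and no state repeats earlier — so the cycle the system enters has period 23.

Derivation:
t=0: [42, 6, 3, 22, 21, 7, 9, 26]
t=1: [38, 31, 24, 32, 23, 33, 27, 34]
t=2: [7, 10, 10, 6, 9, 11, 11, 9]
t=3: [44, 45, 43, 43, 42, 46, 44, 45]
t=4: [19, 21, 20, 19, 19, 21, 20, 20]
t=5: [57, 59, 58, 57, 57, 59, 58, 59]
t=6: [29, 30, 29, 29, 29, 30, 29, 30]
t=7: [9, 10, 9, 9, 9, 10, 9, 10]
t=8: [44, 45, 44, 44, 44, 45, 44, 45]
t=9: [20, 20, 20, 20, 20, 20, 20, 20]
t=10: [59, 59, 59, 59, 59, 59, 59, 59]
t=11: [31, 31, 31, 31, 31, 31, 31, 31]
t=12: [11, 11, 11, 11, 11, 11, 11, 11]
t=13: [47, 47, 47, 47, 47, 47, 47, 47]
t=14: [22, 22, 22, 22, 22, 22, 22, 22]
t=15: [0, 0, 0, 0, 0, 0, 0, 0]
t=16: [33, 33, 33, 33, 33, 33, 33, 33]
t=17: [13, 13, 13, 13, 13, 13, 13, 13]
t=18: [49, 49, 49, 49, 49, 49, 49, 49]
t=19: [24, 24, 24, 24, 24, 24, 24, 24]
t=20: [3, 3, 3, 3, 3, 3, 3, 3]
t=21: [36, 36, 36, 36, 36, 36, 36, 36]
t=22: [15, 15, 15, 15, 15, 15, 15, 15]
t=23: [52, 52, 52, 52, 52, 52, 52, 52]
t=24: [26, 26, 26, 26, 26, 26, 26, 26]
t=25: [5, 5, 5, 5, 5, 5, 5, 5]
t=26: [39, 39, 39, 39, 39, 39, 39, 39]
t=27: [17, 17, 17, 17, 17, 17, 17, 17]
t=28: [55, 55, 55, 55, 55, 55, 55, 55]
t=29: [28, 28, 28, 28, 28, 28, 28, 28]
t=30: [8, 8, 8, 8, 8, 8, 8, 8]
t=31: [43, 43, 43, 43, 43, 43, 43, 43]
t=32: [20, 20, 20, 20, 20, 20, 20, 20]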